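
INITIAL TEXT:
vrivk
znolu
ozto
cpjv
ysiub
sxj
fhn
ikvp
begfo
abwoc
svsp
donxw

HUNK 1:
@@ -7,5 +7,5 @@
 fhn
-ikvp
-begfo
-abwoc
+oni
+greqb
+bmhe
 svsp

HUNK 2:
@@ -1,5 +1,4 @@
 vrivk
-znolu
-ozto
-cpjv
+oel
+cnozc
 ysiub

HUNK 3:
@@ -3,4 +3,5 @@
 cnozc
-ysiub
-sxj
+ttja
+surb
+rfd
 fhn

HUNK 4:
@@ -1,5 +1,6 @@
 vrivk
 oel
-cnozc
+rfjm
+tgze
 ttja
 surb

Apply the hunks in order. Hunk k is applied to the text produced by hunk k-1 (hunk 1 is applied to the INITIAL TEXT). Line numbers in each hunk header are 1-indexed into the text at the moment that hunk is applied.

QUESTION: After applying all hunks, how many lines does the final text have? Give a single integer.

Answer: 13

Derivation:
Hunk 1: at line 7 remove [ikvp,begfo,abwoc] add [oni,greqb,bmhe] -> 12 lines: vrivk znolu ozto cpjv ysiub sxj fhn oni greqb bmhe svsp donxw
Hunk 2: at line 1 remove [znolu,ozto,cpjv] add [oel,cnozc] -> 11 lines: vrivk oel cnozc ysiub sxj fhn oni greqb bmhe svsp donxw
Hunk 3: at line 3 remove [ysiub,sxj] add [ttja,surb,rfd] -> 12 lines: vrivk oel cnozc ttja surb rfd fhn oni greqb bmhe svsp donxw
Hunk 4: at line 1 remove [cnozc] add [rfjm,tgze] -> 13 lines: vrivk oel rfjm tgze ttja surb rfd fhn oni greqb bmhe svsp donxw
Final line count: 13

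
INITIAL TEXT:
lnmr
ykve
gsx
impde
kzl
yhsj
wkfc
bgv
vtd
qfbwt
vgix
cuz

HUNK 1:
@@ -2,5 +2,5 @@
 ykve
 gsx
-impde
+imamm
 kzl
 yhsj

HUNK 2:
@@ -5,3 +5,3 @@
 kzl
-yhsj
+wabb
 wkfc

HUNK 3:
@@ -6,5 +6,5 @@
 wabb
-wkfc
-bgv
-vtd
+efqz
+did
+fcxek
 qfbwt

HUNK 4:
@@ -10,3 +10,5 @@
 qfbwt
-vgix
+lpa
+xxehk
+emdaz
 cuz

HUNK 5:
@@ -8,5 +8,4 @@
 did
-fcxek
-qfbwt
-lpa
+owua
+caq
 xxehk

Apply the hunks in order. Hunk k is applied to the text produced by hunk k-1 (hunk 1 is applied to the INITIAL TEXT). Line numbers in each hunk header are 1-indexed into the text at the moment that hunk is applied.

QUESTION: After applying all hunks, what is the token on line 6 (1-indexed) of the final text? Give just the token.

Answer: wabb

Derivation:
Hunk 1: at line 2 remove [impde] add [imamm] -> 12 lines: lnmr ykve gsx imamm kzl yhsj wkfc bgv vtd qfbwt vgix cuz
Hunk 2: at line 5 remove [yhsj] add [wabb] -> 12 lines: lnmr ykve gsx imamm kzl wabb wkfc bgv vtd qfbwt vgix cuz
Hunk 3: at line 6 remove [wkfc,bgv,vtd] add [efqz,did,fcxek] -> 12 lines: lnmr ykve gsx imamm kzl wabb efqz did fcxek qfbwt vgix cuz
Hunk 4: at line 10 remove [vgix] add [lpa,xxehk,emdaz] -> 14 lines: lnmr ykve gsx imamm kzl wabb efqz did fcxek qfbwt lpa xxehk emdaz cuz
Hunk 5: at line 8 remove [fcxek,qfbwt,lpa] add [owua,caq] -> 13 lines: lnmr ykve gsx imamm kzl wabb efqz did owua caq xxehk emdaz cuz
Final line 6: wabb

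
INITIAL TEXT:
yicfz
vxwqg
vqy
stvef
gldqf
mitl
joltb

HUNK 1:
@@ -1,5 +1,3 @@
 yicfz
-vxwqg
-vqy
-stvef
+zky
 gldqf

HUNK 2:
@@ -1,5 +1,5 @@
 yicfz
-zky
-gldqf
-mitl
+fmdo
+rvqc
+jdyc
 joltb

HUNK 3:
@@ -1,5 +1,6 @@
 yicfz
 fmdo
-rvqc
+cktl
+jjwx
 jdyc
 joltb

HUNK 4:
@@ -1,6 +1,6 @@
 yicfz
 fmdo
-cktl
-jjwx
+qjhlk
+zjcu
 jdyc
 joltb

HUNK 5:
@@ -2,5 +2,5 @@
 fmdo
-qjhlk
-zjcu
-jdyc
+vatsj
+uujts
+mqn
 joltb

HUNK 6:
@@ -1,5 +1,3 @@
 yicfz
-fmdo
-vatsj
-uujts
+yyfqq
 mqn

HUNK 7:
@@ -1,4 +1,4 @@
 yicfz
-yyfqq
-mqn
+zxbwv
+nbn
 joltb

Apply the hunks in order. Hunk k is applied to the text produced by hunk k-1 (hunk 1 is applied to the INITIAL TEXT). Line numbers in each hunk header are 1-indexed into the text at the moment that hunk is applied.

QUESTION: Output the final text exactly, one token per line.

Hunk 1: at line 1 remove [vxwqg,vqy,stvef] add [zky] -> 5 lines: yicfz zky gldqf mitl joltb
Hunk 2: at line 1 remove [zky,gldqf,mitl] add [fmdo,rvqc,jdyc] -> 5 lines: yicfz fmdo rvqc jdyc joltb
Hunk 3: at line 1 remove [rvqc] add [cktl,jjwx] -> 6 lines: yicfz fmdo cktl jjwx jdyc joltb
Hunk 4: at line 1 remove [cktl,jjwx] add [qjhlk,zjcu] -> 6 lines: yicfz fmdo qjhlk zjcu jdyc joltb
Hunk 5: at line 2 remove [qjhlk,zjcu,jdyc] add [vatsj,uujts,mqn] -> 6 lines: yicfz fmdo vatsj uujts mqn joltb
Hunk 6: at line 1 remove [fmdo,vatsj,uujts] add [yyfqq] -> 4 lines: yicfz yyfqq mqn joltb
Hunk 7: at line 1 remove [yyfqq,mqn] add [zxbwv,nbn] -> 4 lines: yicfz zxbwv nbn joltb

Answer: yicfz
zxbwv
nbn
joltb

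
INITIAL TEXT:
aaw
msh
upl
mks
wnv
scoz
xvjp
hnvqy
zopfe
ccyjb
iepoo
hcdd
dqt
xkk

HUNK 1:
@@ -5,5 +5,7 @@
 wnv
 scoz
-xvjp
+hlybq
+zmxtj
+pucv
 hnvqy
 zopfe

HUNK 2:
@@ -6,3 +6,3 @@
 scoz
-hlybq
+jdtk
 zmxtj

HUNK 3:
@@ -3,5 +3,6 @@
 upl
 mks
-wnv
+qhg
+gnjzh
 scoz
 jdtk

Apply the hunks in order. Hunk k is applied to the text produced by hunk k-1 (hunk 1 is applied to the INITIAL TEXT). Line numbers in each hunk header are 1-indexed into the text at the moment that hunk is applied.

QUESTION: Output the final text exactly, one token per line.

Hunk 1: at line 5 remove [xvjp] add [hlybq,zmxtj,pucv] -> 16 lines: aaw msh upl mks wnv scoz hlybq zmxtj pucv hnvqy zopfe ccyjb iepoo hcdd dqt xkk
Hunk 2: at line 6 remove [hlybq] add [jdtk] -> 16 lines: aaw msh upl mks wnv scoz jdtk zmxtj pucv hnvqy zopfe ccyjb iepoo hcdd dqt xkk
Hunk 3: at line 3 remove [wnv] add [qhg,gnjzh] -> 17 lines: aaw msh upl mks qhg gnjzh scoz jdtk zmxtj pucv hnvqy zopfe ccyjb iepoo hcdd dqt xkk

Answer: aaw
msh
upl
mks
qhg
gnjzh
scoz
jdtk
zmxtj
pucv
hnvqy
zopfe
ccyjb
iepoo
hcdd
dqt
xkk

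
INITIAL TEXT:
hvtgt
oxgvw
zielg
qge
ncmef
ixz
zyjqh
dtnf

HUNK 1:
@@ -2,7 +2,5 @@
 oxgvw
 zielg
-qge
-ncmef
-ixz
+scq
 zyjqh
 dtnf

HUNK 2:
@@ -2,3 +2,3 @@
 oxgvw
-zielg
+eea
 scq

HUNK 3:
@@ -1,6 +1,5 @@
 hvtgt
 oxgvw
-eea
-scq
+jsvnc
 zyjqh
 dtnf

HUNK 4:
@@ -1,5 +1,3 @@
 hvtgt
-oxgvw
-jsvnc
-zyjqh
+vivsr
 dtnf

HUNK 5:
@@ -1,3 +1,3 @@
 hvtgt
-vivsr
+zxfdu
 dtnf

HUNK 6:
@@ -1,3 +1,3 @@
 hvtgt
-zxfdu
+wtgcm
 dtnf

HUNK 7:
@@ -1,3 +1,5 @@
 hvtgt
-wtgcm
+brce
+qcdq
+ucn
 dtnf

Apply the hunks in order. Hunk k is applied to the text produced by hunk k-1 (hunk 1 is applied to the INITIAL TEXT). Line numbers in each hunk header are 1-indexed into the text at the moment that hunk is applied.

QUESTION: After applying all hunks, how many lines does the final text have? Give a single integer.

Answer: 5

Derivation:
Hunk 1: at line 2 remove [qge,ncmef,ixz] add [scq] -> 6 lines: hvtgt oxgvw zielg scq zyjqh dtnf
Hunk 2: at line 2 remove [zielg] add [eea] -> 6 lines: hvtgt oxgvw eea scq zyjqh dtnf
Hunk 3: at line 1 remove [eea,scq] add [jsvnc] -> 5 lines: hvtgt oxgvw jsvnc zyjqh dtnf
Hunk 4: at line 1 remove [oxgvw,jsvnc,zyjqh] add [vivsr] -> 3 lines: hvtgt vivsr dtnf
Hunk 5: at line 1 remove [vivsr] add [zxfdu] -> 3 lines: hvtgt zxfdu dtnf
Hunk 6: at line 1 remove [zxfdu] add [wtgcm] -> 3 lines: hvtgt wtgcm dtnf
Hunk 7: at line 1 remove [wtgcm] add [brce,qcdq,ucn] -> 5 lines: hvtgt brce qcdq ucn dtnf
Final line count: 5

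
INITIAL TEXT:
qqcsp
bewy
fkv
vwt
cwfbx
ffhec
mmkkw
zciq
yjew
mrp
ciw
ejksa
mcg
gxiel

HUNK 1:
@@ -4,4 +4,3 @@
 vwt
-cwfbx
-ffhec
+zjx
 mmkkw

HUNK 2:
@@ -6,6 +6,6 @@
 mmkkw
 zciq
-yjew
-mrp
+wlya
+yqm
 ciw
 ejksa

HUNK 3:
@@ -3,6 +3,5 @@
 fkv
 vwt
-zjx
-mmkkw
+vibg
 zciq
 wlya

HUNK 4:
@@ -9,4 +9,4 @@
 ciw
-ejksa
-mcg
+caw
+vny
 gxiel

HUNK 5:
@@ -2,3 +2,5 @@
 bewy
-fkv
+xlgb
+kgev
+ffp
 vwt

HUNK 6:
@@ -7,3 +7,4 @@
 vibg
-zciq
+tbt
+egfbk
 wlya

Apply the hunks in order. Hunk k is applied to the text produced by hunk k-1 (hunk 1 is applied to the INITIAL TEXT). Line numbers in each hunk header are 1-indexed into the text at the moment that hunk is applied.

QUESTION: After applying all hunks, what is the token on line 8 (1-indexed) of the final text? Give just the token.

Answer: tbt

Derivation:
Hunk 1: at line 4 remove [cwfbx,ffhec] add [zjx] -> 13 lines: qqcsp bewy fkv vwt zjx mmkkw zciq yjew mrp ciw ejksa mcg gxiel
Hunk 2: at line 6 remove [yjew,mrp] add [wlya,yqm] -> 13 lines: qqcsp bewy fkv vwt zjx mmkkw zciq wlya yqm ciw ejksa mcg gxiel
Hunk 3: at line 3 remove [zjx,mmkkw] add [vibg] -> 12 lines: qqcsp bewy fkv vwt vibg zciq wlya yqm ciw ejksa mcg gxiel
Hunk 4: at line 9 remove [ejksa,mcg] add [caw,vny] -> 12 lines: qqcsp bewy fkv vwt vibg zciq wlya yqm ciw caw vny gxiel
Hunk 5: at line 2 remove [fkv] add [xlgb,kgev,ffp] -> 14 lines: qqcsp bewy xlgb kgev ffp vwt vibg zciq wlya yqm ciw caw vny gxiel
Hunk 6: at line 7 remove [zciq] add [tbt,egfbk] -> 15 lines: qqcsp bewy xlgb kgev ffp vwt vibg tbt egfbk wlya yqm ciw caw vny gxiel
Final line 8: tbt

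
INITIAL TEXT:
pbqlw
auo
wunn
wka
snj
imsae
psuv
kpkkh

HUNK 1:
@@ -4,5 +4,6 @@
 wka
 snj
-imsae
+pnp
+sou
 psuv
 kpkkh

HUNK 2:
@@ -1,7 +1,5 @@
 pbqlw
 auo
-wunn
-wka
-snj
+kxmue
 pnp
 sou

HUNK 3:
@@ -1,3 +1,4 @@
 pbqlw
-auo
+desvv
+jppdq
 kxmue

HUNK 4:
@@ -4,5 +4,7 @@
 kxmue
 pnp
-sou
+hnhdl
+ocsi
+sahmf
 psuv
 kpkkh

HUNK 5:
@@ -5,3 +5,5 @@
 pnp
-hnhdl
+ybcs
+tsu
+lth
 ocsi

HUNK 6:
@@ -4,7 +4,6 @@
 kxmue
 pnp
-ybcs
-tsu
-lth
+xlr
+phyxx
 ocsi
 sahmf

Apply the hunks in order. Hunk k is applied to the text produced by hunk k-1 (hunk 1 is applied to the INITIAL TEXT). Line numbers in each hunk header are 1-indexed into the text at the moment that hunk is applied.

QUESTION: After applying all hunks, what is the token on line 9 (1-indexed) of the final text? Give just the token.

Hunk 1: at line 4 remove [imsae] add [pnp,sou] -> 9 lines: pbqlw auo wunn wka snj pnp sou psuv kpkkh
Hunk 2: at line 1 remove [wunn,wka,snj] add [kxmue] -> 7 lines: pbqlw auo kxmue pnp sou psuv kpkkh
Hunk 3: at line 1 remove [auo] add [desvv,jppdq] -> 8 lines: pbqlw desvv jppdq kxmue pnp sou psuv kpkkh
Hunk 4: at line 4 remove [sou] add [hnhdl,ocsi,sahmf] -> 10 lines: pbqlw desvv jppdq kxmue pnp hnhdl ocsi sahmf psuv kpkkh
Hunk 5: at line 5 remove [hnhdl] add [ybcs,tsu,lth] -> 12 lines: pbqlw desvv jppdq kxmue pnp ybcs tsu lth ocsi sahmf psuv kpkkh
Hunk 6: at line 4 remove [ybcs,tsu,lth] add [xlr,phyxx] -> 11 lines: pbqlw desvv jppdq kxmue pnp xlr phyxx ocsi sahmf psuv kpkkh
Final line 9: sahmf

Answer: sahmf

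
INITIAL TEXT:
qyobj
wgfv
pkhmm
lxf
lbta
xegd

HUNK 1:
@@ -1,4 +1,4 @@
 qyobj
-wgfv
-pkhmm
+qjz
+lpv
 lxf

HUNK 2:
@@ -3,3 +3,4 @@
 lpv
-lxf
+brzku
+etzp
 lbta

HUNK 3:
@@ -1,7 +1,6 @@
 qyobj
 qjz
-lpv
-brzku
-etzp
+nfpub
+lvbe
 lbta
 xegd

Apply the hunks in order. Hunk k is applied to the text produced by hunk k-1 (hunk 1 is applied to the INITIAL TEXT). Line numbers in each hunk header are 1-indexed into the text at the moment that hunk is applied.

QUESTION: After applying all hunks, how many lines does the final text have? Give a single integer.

Answer: 6

Derivation:
Hunk 1: at line 1 remove [wgfv,pkhmm] add [qjz,lpv] -> 6 lines: qyobj qjz lpv lxf lbta xegd
Hunk 2: at line 3 remove [lxf] add [brzku,etzp] -> 7 lines: qyobj qjz lpv brzku etzp lbta xegd
Hunk 3: at line 1 remove [lpv,brzku,etzp] add [nfpub,lvbe] -> 6 lines: qyobj qjz nfpub lvbe lbta xegd
Final line count: 6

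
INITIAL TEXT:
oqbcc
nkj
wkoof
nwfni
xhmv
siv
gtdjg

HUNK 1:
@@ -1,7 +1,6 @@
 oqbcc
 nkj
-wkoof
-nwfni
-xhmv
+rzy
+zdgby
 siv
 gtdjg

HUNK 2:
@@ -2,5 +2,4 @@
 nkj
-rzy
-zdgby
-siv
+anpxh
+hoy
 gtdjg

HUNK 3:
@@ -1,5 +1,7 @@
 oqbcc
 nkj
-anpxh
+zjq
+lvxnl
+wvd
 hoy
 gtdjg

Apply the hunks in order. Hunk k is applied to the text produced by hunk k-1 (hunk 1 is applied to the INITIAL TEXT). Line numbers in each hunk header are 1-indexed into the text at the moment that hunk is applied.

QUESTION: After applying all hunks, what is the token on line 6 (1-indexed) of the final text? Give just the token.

Hunk 1: at line 1 remove [wkoof,nwfni,xhmv] add [rzy,zdgby] -> 6 lines: oqbcc nkj rzy zdgby siv gtdjg
Hunk 2: at line 2 remove [rzy,zdgby,siv] add [anpxh,hoy] -> 5 lines: oqbcc nkj anpxh hoy gtdjg
Hunk 3: at line 1 remove [anpxh] add [zjq,lvxnl,wvd] -> 7 lines: oqbcc nkj zjq lvxnl wvd hoy gtdjg
Final line 6: hoy

Answer: hoy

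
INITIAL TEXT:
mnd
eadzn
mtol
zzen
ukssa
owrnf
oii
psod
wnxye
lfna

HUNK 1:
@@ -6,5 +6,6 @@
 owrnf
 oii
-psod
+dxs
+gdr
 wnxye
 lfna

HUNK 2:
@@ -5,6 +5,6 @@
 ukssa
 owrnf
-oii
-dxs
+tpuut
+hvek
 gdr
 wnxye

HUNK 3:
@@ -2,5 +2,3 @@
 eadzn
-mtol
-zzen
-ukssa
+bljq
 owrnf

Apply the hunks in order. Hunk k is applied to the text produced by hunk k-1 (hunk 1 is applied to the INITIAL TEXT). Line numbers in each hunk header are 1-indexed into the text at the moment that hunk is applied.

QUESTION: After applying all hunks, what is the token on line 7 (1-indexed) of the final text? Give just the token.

Answer: gdr

Derivation:
Hunk 1: at line 6 remove [psod] add [dxs,gdr] -> 11 lines: mnd eadzn mtol zzen ukssa owrnf oii dxs gdr wnxye lfna
Hunk 2: at line 5 remove [oii,dxs] add [tpuut,hvek] -> 11 lines: mnd eadzn mtol zzen ukssa owrnf tpuut hvek gdr wnxye lfna
Hunk 3: at line 2 remove [mtol,zzen,ukssa] add [bljq] -> 9 lines: mnd eadzn bljq owrnf tpuut hvek gdr wnxye lfna
Final line 7: gdr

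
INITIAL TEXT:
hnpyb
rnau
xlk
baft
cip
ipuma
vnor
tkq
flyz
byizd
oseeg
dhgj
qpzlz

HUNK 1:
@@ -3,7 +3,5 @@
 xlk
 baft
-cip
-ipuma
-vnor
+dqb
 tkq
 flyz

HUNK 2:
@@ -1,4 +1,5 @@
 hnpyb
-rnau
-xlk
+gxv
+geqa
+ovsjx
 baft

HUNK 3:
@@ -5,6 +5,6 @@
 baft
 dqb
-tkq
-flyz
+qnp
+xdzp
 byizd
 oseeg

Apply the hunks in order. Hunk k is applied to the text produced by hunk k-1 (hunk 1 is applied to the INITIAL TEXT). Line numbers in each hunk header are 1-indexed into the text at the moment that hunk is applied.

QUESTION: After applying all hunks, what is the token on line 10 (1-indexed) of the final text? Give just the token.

Answer: oseeg

Derivation:
Hunk 1: at line 3 remove [cip,ipuma,vnor] add [dqb] -> 11 lines: hnpyb rnau xlk baft dqb tkq flyz byizd oseeg dhgj qpzlz
Hunk 2: at line 1 remove [rnau,xlk] add [gxv,geqa,ovsjx] -> 12 lines: hnpyb gxv geqa ovsjx baft dqb tkq flyz byizd oseeg dhgj qpzlz
Hunk 3: at line 5 remove [tkq,flyz] add [qnp,xdzp] -> 12 lines: hnpyb gxv geqa ovsjx baft dqb qnp xdzp byizd oseeg dhgj qpzlz
Final line 10: oseeg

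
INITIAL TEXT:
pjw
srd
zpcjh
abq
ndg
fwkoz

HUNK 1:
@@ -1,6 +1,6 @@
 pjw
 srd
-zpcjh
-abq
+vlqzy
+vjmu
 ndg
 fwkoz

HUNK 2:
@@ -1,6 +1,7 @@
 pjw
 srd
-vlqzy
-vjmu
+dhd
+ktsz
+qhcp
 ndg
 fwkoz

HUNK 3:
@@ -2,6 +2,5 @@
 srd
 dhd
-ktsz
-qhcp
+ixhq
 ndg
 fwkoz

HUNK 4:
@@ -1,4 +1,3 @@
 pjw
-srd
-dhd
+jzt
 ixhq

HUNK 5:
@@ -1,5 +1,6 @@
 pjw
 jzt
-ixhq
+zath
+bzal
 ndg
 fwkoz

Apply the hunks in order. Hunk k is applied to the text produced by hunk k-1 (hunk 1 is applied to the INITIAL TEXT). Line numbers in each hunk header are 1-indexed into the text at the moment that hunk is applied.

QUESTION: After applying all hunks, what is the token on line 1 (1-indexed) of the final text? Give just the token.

Answer: pjw

Derivation:
Hunk 1: at line 1 remove [zpcjh,abq] add [vlqzy,vjmu] -> 6 lines: pjw srd vlqzy vjmu ndg fwkoz
Hunk 2: at line 1 remove [vlqzy,vjmu] add [dhd,ktsz,qhcp] -> 7 lines: pjw srd dhd ktsz qhcp ndg fwkoz
Hunk 3: at line 2 remove [ktsz,qhcp] add [ixhq] -> 6 lines: pjw srd dhd ixhq ndg fwkoz
Hunk 4: at line 1 remove [srd,dhd] add [jzt] -> 5 lines: pjw jzt ixhq ndg fwkoz
Hunk 5: at line 1 remove [ixhq] add [zath,bzal] -> 6 lines: pjw jzt zath bzal ndg fwkoz
Final line 1: pjw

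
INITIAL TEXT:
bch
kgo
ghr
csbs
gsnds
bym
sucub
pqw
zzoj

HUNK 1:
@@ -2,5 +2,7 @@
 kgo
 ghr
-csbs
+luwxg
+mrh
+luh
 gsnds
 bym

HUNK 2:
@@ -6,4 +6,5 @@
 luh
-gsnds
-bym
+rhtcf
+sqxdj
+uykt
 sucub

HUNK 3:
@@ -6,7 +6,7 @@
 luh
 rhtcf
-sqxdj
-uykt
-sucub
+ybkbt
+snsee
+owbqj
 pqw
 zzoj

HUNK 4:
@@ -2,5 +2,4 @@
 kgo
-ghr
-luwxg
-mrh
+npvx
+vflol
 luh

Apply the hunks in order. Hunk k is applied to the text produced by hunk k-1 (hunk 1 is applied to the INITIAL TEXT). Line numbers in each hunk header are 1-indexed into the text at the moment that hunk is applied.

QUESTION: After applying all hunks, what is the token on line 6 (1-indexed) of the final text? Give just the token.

Hunk 1: at line 2 remove [csbs] add [luwxg,mrh,luh] -> 11 lines: bch kgo ghr luwxg mrh luh gsnds bym sucub pqw zzoj
Hunk 2: at line 6 remove [gsnds,bym] add [rhtcf,sqxdj,uykt] -> 12 lines: bch kgo ghr luwxg mrh luh rhtcf sqxdj uykt sucub pqw zzoj
Hunk 3: at line 6 remove [sqxdj,uykt,sucub] add [ybkbt,snsee,owbqj] -> 12 lines: bch kgo ghr luwxg mrh luh rhtcf ybkbt snsee owbqj pqw zzoj
Hunk 4: at line 2 remove [ghr,luwxg,mrh] add [npvx,vflol] -> 11 lines: bch kgo npvx vflol luh rhtcf ybkbt snsee owbqj pqw zzoj
Final line 6: rhtcf

Answer: rhtcf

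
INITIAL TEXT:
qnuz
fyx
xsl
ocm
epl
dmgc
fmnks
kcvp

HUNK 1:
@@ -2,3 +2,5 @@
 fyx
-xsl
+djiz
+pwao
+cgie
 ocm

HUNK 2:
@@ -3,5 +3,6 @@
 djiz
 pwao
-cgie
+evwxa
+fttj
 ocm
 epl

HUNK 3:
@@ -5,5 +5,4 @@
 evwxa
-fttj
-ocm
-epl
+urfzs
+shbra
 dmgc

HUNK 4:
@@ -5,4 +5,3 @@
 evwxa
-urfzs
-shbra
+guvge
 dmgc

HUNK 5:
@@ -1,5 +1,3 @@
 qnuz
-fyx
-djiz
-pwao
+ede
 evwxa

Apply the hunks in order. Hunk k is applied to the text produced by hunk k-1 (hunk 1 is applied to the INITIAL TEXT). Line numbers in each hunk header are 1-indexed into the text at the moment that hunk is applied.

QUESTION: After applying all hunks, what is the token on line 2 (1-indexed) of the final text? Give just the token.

Hunk 1: at line 2 remove [xsl] add [djiz,pwao,cgie] -> 10 lines: qnuz fyx djiz pwao cgie ocm epl dmgc fmnks kcvp
Hunk 2: at line 3 remove [cgie] add [evwxa,fttj] -> 11 lines: qnuz fyx djiz pwao evwxa fttj ocm epl dmgc fmnks kcvp
Hunk 3: at line 5 remove [fttj,ocm,epl] add [urfzs,shbra] -> 10 lines: qnuz fyx djiz pwao evwxa urfzs shbra dmgc fmnks kcvp
Hunk 4: at line 5 remove [urfzs,shbra] add [guvge] -> 9 lines: qnuz fyx djiz pwao evwxa guvge dmgc fmnks kcvp
Hunk 5: at line 1 remove [fyx,djiz,pwao] add [ede] -> 7 lines: qnuz ede evwxa guvge dmgc fmnks kcvp
Final line 2: ede

Answer: ede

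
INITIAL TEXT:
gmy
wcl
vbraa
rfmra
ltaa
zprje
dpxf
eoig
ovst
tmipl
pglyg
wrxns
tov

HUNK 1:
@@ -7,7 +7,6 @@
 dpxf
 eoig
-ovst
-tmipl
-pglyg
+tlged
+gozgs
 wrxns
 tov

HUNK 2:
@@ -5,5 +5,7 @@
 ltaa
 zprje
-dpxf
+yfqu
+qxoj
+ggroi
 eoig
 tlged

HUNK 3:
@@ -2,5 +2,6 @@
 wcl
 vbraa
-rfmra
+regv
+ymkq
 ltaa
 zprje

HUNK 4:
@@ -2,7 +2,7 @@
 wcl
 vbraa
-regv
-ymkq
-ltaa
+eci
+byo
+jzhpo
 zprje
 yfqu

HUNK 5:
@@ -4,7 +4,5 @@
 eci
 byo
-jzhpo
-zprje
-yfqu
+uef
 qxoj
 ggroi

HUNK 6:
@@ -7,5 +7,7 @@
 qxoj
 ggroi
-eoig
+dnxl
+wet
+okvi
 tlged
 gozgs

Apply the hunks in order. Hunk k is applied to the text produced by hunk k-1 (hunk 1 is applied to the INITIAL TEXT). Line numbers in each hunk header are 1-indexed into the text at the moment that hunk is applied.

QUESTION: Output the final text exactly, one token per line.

Answer: gmy
wcl
vbraa
eci
byo
uef
qxoj
ggroi
dnxl
wet
okvi
tlged
gozgs
wrxns
tov

Derivation:
Hunk 1: at line 7 remove [ovst,tmipl,pglyg] add [tlged,gozgs] -> 12 lines: gmy wcl vbraa rfmra ltaa zprje dpxf eoig tlged gozgs wrxns tov
Hunk 2: at line 5 remove [dpxf] add [yfqu,qxoj,ggroi] -> 14 lines: gmy wcl vbraa rfmra ltaa zprje yfqu qxoj ggroi eoig tlged gozgs wrxns tov
Hunk 3: at line 2 remove [rfmra] add [regv,ymkq] -> 15 lines: gmy wcl vbraa regv ymkq ltaa zprje yfqu qxoj ggroi eoig tlged gozgs wrxns tov
Hunk 4: at line 2 remove [regv,ymkq,ltaa] add [eci,byo,jzhpo] -> 15 lines: gmy wcl vbraa eci byo jzhpo zprje yfqu qxoj ggroi eoig tlged gozgs wrxns tov
Hunk 5: at line 4 remove [jzhpo,zprje,yfqu] add [uef] -> 13 lines: gmy wcl vbraa eci byo uef qxoj ggroi eoig tlged gozgs wrxns tov
Hunk 6: at line 7 remove [eoig] add [dnxl,wet,okvi] -> 15 lines: gmy wcl vbraa eci byo uef qxoj ggroi dnxl wet okvi tlged gozgs wrxns tov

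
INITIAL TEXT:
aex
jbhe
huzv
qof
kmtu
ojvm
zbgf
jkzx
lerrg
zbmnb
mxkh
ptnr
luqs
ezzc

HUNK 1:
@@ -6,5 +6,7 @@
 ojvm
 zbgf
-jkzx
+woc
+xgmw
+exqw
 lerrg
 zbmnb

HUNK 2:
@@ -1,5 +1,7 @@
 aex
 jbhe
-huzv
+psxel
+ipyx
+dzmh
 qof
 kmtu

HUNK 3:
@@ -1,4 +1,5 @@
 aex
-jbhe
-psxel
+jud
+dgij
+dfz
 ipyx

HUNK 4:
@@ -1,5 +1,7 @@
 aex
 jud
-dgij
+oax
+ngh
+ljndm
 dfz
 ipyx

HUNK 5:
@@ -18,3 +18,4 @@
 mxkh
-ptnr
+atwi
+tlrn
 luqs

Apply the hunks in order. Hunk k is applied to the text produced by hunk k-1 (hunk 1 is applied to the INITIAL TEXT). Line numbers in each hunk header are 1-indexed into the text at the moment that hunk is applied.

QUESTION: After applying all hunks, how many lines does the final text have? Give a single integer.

Hunk 1: at line 6 remove [jkzx] add [woc,xgmw,exqw] -> 16 lines: aex jbhe huzv qof kmtu ojvm zbgf woc xgmw exqw lerrg zbmnb mxkh ptnr luqs ezzc
Hunk 2: at line 1 remove [huzv] add [psxel,ipyx,dzmh] -> 18 lines: aex jbhe psxel ipyx dzmh qof kmtu ojvm zbgf woc xgmw exqw lerrg zbmnb mxkh ptnr luqs ezzc
Hunk 3: at line 1 remove [jbhe,psxel] add [jud,dgij,dfz] -> 19 lines: aex jud dgij dfz ipyx dzmh qof kmtu ojvm zbgf woc xgmw exqw lerrg zbmnb mxkh ptnr luqs ezzc
Hunk 4: at line 1 remove [dgij] add [oax,ngh,ljndm] -> 21 lines: aex jud oax ngh ljndm dfz ipyx dzmh qof kmtu ojvm zbgf woc xgmw exqw lerrg zbmnb mxkh ptnr luqs ezzc
Hunk 5: at line 18 remove [ptnr] add [atwi,tlrn] -> 22 lines: aex jud oax ngh ljndm dfz ipyx dzmh qof kmtu ojvm zbgf woc xgmw exqw lerrg zbmnb mxkh atwi tlrn luqs ezzc
Final line count: 22

Answer: 22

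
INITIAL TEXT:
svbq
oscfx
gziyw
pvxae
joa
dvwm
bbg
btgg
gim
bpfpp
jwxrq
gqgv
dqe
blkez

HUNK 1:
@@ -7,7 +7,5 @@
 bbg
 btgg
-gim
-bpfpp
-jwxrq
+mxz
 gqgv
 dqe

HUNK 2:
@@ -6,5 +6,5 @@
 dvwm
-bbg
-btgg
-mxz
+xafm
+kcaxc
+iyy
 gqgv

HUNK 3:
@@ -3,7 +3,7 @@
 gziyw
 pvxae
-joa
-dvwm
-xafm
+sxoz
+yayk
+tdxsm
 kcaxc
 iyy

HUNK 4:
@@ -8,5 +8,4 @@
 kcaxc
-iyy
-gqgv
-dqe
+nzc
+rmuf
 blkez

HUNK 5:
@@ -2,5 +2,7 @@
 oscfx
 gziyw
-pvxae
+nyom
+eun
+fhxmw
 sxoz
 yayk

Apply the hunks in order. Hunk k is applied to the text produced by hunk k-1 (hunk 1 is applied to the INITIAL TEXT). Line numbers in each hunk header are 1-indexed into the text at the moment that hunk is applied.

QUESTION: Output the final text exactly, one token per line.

Answer: svbq
oscfx
gziyw
nyom
eun
fhxmw
sxoz
yayk
tdxsm
kcaxc
nzc
rmuf
blkez

Derivation:
Hunk 1: at line 7 remove [gim,bpfpp,jwxrq] add [mxz] -> 12 lines: svbq oscfx gziyw pvxae joa dvwm bbg btgg mxz gqgv dqe blkez
Hunk 2: at line 6 remove [bbg,btgg,mxz] add [xafm,kcaxc,iyy] -> 12 lines: svbq oscfx gziyw pvxae joa dvwm xafm kcaxc iyy gqgv dqe blkez
Hunk 3: at line 3 remove [joa,dvwm,xafm] add [sxoz,yayk,tdxsm] -> 12 lines: svbq oscfx gziyw pvxae sxoz yayk tdxsm kcaxc iyy gqgv dqe blkez
Hunk 4: at line 8 remove [iyy,gqgv,dqe] add [nzc,rmuf] -> 11 lines: svbq oscfx gziyw pvxae sxoz yayk tdxsm kcaxc nzc rmuf blkez
Hunk 5: at line 2 remove [pvxae] add [nyom,eun,fhxmw] -> 13 lines: svbq oscfx gziyw nyom eun fhxmw sxoz yayk tdxsm kcaxc nzc rmuf blkez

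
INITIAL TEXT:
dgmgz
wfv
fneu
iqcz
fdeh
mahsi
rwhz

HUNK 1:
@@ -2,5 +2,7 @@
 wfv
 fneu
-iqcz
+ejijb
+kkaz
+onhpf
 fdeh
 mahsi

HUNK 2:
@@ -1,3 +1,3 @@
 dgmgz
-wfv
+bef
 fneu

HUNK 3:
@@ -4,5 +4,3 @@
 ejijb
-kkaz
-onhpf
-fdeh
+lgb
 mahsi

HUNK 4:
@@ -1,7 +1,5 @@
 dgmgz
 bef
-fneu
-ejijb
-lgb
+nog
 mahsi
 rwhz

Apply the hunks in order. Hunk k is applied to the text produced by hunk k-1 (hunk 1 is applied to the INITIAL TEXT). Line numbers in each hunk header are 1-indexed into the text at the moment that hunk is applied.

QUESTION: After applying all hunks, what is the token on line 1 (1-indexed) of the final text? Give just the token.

Hunk 1: at line 2 remove [iqcz] add [ejijb,kkaz,onhpf] -> 9 lines: dgmgz wfv fneu ejijb kkaz onhpf fdeh mahsi rwhz
Hunk 2: at line 1 remove [wfv] add [bef] -> 9 lines: dgmgz bef fneu ejijb kkaz onhpf fdeh mahsi rwhz
Hunk 3: at line 4 remove [kkaz,onhpf,fdeh] add [lgb] -> 7 lines: dgmgz bef fneu ejijb lgb mahsi rwhz
Hunk 4: at line 1 remove [fneu,ejijb,lgb] add [nog] -> 5 lines: dgmgz bef nog mahsi rwhz
Final line 1: dgmgz

Answer: dgmgz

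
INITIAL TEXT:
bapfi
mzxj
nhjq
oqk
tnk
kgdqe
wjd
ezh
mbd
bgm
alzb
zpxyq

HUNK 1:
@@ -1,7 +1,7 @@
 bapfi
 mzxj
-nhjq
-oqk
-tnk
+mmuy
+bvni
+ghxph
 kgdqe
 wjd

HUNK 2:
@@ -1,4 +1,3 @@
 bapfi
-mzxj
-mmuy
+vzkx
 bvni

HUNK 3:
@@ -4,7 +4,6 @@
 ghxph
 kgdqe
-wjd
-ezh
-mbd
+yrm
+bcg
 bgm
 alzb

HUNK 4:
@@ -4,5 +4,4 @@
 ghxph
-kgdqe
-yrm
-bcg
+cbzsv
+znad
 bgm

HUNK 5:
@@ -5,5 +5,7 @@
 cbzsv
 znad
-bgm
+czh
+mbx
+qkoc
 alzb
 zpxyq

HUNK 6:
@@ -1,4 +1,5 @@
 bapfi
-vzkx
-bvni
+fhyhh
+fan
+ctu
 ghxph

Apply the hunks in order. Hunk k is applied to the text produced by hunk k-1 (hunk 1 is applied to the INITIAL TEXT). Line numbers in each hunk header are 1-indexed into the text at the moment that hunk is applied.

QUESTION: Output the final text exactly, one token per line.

Answer: bapfi
fhyhh
fan
ctu
ghxph
cbzsv
znad
czh
mbx
qkoc
alzb
zpxyq

Derivation:
Hunk 1: at line 1 remove [nhjq,oqk,tnk] add [mmuy,bvni,ghxph] -> 12 lines: bapfi mzxj mmuy bvni ghxph kgdqe wjd ezh mbd bgm alzb zpxyq
Hunk 2: at line 1 remove [mzxj,mmuy] add [vzkx] -> 11 lines: bapfi vzkx bvni ghxph kgdqe wjd ezh mbd bgm alzb zpxyq
Hunk 3: at line 4 remove [wjd,ezh,mbd] add [yrm,bcg] -> 10 lines: bapfi vzkx bvni ghxph kgdqe yrm bcg bgm alzb zpxyq
Hunk 4: at line 4 remove [kgdqe,yrm,bcg] add [cbzsv,znad] -> 9 lines: bapfi vzkx bvni ghxph cbzsv znad bgm alzb zpxyq
Hunk 5: at line 5 remove [bgm] add [czh,mbx,qkoc] -> 11 lines: bapfi vzkx bvni ghxph cbzsv znad czh mbx qkoc alzb zpxyq
Hunk 6: at line 1 remove [vzkx,bvni] add [fhyhh,fan,ctu] -> 12 lines: bapfi fhyhh fan ctu ghxph cbzsv znad czh mbx qkoc alzb zpxyq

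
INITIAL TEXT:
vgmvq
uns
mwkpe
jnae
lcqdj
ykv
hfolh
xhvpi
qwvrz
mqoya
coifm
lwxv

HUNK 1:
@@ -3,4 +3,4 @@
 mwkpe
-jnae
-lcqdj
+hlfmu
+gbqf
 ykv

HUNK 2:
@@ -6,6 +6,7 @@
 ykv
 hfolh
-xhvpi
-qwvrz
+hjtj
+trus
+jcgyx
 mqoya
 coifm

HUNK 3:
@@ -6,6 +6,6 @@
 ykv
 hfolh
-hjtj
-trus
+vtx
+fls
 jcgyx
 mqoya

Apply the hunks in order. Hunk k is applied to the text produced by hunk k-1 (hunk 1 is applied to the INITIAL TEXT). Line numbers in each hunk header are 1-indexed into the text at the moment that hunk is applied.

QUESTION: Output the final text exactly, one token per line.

Hunk 1: at line 3 remove [jnae,lcqdj] add [hlfmu,gbqf] -> 12 lines: vgmvq uns mwkpe hlfmu gbqf ykv hfolh xhvpi qwvrz mqoya coifm lwxv
Hunk 2: at line 6 remove [xhvpi,qwvrz] add [hjtj,trus,jcgyx] -> 13 lines: vgmvq uns mwkpe hlfmu gbqf ykv hfolh hjtj trus jcgyx mqoya coifm lwxv
Hunk 3: at line 6 remove [hjtj,trus] add [vtx,fls] -> 13 lines: vgmvq uns mwkpe hlfmu gbqf ykv hfolh vtx fls jcgyx mqoya coifm lwxv

Answer: vgmvq
uns
mwkpe
hlfmu
gbqf
ykv
hfolh
vtx
fls
jcgyx
mqoya
coifm
lwxv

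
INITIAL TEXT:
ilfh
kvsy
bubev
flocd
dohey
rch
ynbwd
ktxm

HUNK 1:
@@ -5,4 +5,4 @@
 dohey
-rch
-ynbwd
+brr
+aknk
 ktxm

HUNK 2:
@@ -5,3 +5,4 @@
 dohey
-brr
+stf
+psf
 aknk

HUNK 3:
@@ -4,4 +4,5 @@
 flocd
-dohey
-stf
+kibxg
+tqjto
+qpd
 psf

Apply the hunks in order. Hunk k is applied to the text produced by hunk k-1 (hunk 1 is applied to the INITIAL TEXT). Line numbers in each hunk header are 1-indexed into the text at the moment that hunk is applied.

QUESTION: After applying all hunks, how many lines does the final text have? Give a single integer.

Answer: 10

Derivation:
Hunk 1: at line 5 remove [rch,ynbwd] add [brr,aknk] -> 8 lines: ilfh kvsy bubev flocd dohey brr aknk ktxm
Hunk 2: at line 5 remove [brr] add [stf,psf] -> 9 lines: ilfh kvsy bubev flocd dohey stf psf aknk ktxm
Hunk 3: at line 4 remove [dohey,stf] add [kibxg,tqjto,qpd] -> 10 lines: ilfh kvsy bubev flocd kibxg tqjto qpd psf aknk ktxm
Final line count: 10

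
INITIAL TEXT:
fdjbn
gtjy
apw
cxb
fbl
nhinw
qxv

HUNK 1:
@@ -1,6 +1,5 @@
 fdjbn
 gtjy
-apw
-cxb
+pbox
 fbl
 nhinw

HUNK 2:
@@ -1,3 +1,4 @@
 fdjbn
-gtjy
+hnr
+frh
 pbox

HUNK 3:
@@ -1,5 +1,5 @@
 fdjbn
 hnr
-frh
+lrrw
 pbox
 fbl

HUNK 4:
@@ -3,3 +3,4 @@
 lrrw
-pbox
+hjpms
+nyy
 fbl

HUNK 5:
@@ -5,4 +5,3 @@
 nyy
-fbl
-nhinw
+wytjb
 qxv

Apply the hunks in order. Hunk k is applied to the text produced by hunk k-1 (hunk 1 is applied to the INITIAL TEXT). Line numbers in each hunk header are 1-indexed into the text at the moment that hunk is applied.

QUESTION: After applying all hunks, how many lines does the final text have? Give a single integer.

Answer: 7

Derivation:
Hunk 1: at line 1 remove [apw,cxb] add [pbox] -> 6 lines: fdjbn gtjy pbox fbl nhinw qxv
Hunk 2: at line 1 remove [gtjy] add [hnr,frh] -> 7 lines: fdjbn hnr frh pbox fbl nhinw qxv
Hunk 3: at line 1 remove [frh] add [lrrw] -> 7 lines: fdjbn hnr lrrw pbox fbl nhinw qxv
Hunk 4: at line 3 remove [pbox] add [hjpms,nyy] -> 8 lines: fdjbn hnr lrrw hjpms nyy fbl nhinw qxv
Hunk 5: at line 5 remove [fbl,nhinw] add [wytjb] -> 7 lines: fdjbn hnr lrrw hjpms nyy wytjb qxv
Final line count: 7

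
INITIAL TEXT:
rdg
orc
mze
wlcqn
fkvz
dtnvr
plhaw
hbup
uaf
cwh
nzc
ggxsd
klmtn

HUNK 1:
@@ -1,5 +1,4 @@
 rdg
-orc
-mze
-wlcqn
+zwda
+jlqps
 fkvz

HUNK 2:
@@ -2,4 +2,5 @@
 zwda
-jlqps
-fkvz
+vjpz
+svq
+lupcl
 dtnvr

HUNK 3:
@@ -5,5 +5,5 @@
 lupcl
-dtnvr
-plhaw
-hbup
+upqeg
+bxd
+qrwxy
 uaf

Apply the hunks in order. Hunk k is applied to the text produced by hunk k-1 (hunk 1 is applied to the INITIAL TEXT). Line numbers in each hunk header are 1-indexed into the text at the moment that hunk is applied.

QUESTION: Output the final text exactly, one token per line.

Answer: rdg
zwda
vjpz
svq
lupcl
upqeg
bxd
qrwxy
uaf
cwh
nzc
ggxsd
klmtn

Derivation:
Hunk 1: at line 1 remove [orc,mze,wlcqn] add [zwda,jlqps] -> 12 lines: rdg zwda jlqps fkvz dtnvr plhaw hbup uaf cwh nzc ggxsd klmtn
Hunk 2: at line 2 remove [jlqps,fkvz] add [vjpz,svq,lupcl] -> 13 lines: rdg zwda vjpz svq lupcl dtnvr plhaw hbup uaf cwh nzc ggxsd klmtn
Hunk 3: at line 5 remove [dtnvr,plhaw,hbup] add [upqeg,bxd,qrwxy] -> 13 lines: rdg zwda vjpz svq lupcl upqeg bxd qrwxy uaf cwh nzc ggxsd klmtn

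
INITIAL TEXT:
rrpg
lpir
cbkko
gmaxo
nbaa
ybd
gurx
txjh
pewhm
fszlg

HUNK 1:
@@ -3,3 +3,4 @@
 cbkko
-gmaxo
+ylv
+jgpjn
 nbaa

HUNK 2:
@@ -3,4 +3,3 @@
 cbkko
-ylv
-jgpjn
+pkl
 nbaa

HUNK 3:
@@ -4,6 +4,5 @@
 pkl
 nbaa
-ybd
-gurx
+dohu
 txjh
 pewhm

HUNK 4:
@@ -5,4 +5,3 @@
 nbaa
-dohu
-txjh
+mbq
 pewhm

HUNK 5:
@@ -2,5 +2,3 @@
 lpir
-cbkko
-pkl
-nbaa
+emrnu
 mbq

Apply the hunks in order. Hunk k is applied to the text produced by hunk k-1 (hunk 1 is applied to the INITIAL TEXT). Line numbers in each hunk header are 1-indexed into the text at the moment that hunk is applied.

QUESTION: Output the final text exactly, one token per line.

Answer: rrpg
lpir
emrnu
mbq
pewhm
fszlg

Derivation:
Hunk 1: at line 3 remove [gmaxo] add [ylv,jgpjn] -> 11 lines: rrpg lpir cbkko ylv jgpjn nbaa ybd gurx txjh pewhm fszlg
Hunk 2: at line 3 remove [ylv,jgpjn] add [pkl] -> 10 lines: rrpg lpir cbkko pkl nbaa ybd gurx txjh pewhm fszlg
Hunk 3: at line 4 remove [ybd,gurx] add [dohu] -> 9 lines: rrpg lpir cbkko pkl nbaa dohu txjh pewhm fszlg
Hunk 4: at line 5 remove [dohu,txjh] add [mbq] -> 8 lines: rrpg lpir cbkko pkl nbaa mbq pewhm fszlg
Hunk 5: at line 2 remove [cbkko,pkl,nbaa] add [emrnu] -> 6 lines: rrpg lpir emrnu mbq pewhm fszlg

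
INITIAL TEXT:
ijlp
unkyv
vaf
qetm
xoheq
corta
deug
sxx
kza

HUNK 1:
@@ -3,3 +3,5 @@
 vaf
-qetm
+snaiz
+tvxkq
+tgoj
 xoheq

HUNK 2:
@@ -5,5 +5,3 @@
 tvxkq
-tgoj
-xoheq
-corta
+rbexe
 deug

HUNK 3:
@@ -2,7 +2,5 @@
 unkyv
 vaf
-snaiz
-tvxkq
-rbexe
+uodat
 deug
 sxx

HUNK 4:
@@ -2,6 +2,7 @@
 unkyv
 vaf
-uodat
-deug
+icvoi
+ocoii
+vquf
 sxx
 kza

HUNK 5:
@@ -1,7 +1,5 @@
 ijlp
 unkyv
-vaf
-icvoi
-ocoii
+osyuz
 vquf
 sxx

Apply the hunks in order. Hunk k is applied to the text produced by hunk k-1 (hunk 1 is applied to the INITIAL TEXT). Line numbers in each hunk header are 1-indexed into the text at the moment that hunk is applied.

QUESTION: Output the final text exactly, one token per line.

Hunk 1: at line 3 remove [qetm] add [snaiz,tvxkq,tgoj] -> 11 lines: ijlp unkyv vaf snaiz tvxkq tgoj xoheq corta deug sxx kza
Hunk 2: at line 5 remove [tgoj,xoheq,corta] add [rbexe] -> 9 lines: ijlp unkyv vaf snaiz tvxkq rbexe deug sxx kza
Hunk 3: at line 2 remove [snaiz,tvxkq,rbexe] add [uodat] -> 7 lines: ijlp unkyv vaf uodat deug sxx kza
Hunk 4: at line 2 remove [uodat,deug] add [icvoi,ocoii,vquf] -> 8 lines: ijlp unkyv vaf icvoi ocoii vquf sxx kza
Hunk 5: at line 1 remove [vaf,icvoi,ocoii] add [osyuz] -> 6 lines: ijlp unkyv osyuz vquf sxx kza

Answer: ijlp
unkyv
osyuz
vquf
sxx
kza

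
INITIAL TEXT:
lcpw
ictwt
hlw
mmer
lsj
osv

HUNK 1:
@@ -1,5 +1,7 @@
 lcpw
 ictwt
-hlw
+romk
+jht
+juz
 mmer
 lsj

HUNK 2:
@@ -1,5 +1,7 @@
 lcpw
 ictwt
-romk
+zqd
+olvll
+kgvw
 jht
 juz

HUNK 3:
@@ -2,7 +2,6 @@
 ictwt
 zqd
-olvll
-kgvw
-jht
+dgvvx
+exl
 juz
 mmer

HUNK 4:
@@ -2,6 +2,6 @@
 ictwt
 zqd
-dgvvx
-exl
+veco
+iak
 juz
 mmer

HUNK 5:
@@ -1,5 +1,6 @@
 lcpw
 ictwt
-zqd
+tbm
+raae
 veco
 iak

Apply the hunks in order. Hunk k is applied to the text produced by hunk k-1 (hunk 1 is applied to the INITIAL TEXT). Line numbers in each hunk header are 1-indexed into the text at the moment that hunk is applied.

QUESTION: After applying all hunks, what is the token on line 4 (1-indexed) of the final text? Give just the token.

Answer: raae

Derivation:
Hunk 1: at line 1 remove [hlw] add [romk,jht,juz] -> 8 lines: lcpw ictwt romk jht juz mmer lsj osv
Hunk 2: at line 1 remove [romk] add [zqd,olvll,kgvw] -> 10 lines: lcpw ictwt zqd olvll kgvw jht juz mmer lsj osv
Hunk 3: at line 2 remove [olvll,kgvw,jht] add [dgvvx,exl] -> 9 lines: lcpw ictwt zqd dgvvx exl juz mmer lsj osv
Hunk 4: at line 2 remove [dgvvx,exl] add [veco,iak] -> 9 lines: lcpw ictwt zqd veco iak juz mmer lsj osv
Hunk 5: at line 1 remove [zqd] add [tbm,raae] -> 10 lines: lcpw ictwt tbm raae veco iak juz mmer lsj osv
Final line 4: raae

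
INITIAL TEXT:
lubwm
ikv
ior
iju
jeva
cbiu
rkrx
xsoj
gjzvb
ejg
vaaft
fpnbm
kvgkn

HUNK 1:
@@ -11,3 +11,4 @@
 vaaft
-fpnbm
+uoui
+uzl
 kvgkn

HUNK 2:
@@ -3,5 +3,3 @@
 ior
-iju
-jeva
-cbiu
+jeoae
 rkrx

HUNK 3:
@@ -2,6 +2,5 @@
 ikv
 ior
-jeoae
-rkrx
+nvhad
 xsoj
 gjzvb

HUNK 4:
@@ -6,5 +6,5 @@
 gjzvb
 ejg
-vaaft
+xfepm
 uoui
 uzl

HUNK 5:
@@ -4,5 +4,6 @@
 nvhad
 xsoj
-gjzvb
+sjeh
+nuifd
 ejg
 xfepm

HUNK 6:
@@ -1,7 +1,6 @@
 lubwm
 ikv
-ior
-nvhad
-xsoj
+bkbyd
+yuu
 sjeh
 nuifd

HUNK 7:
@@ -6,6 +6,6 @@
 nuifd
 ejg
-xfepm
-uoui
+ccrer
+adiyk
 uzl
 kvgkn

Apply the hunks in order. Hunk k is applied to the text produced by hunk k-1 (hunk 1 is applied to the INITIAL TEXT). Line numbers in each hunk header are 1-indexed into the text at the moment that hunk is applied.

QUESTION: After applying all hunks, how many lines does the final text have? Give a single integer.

Hunk 1: at line 11 remove [fpnbm] add [uoui,uzl] -> 14 lines: lubwm ikv ior iju jeva cbiu rkrx xsoj gjzvb ejg vaaft uoui uzl kvgkn
Hunk 2: at line 3 remove [iju,jeva,cbiu] add [jeoae] -> 12 lines: lubwm ikv ior jeoae rkrx xsoj gjzvb ejg vaaft uoui uzl kvgkn
Hunk 3: at line 2 remove [jeoae,rkrx] add [nvhad] -> 11 lines: lubwm ikv ior nvhad xsoj gjzvb ejg vaaft uoui uzl kvgkn
Hunk 4: at line 6 remove [vaaft] add [xfepm] -> 11 lines: lubwm ikv ior nvhad xsoj gjzvb ejg xfepm uoui uzl kvgkn
Hunk 5: at line 4 remove [gjzvb] add [sjeh,nuifd] -> 12 lines: lubwm ikv ior nvhad xsoj sjeh nuifd ejg xfepm uoui uzl kvgkn
Hunk 6: at line 1 remove [ior,nvhad,xsoj] add [bkbyd,yuu] -> 11 lines: lubwm ikv bkbyd yuu sjeh nuifd ejg xfepm uoui uzl kvgkn
Hunk 7: at line 6 remove [xfepm,uoui] add [ccrer,adiyk] -> 11 lines: lubwm ikv bkbyd yuu sjeh nuifd ejg ccrer adiyk uzl kvgkn
Final line count: 11

Answer: 11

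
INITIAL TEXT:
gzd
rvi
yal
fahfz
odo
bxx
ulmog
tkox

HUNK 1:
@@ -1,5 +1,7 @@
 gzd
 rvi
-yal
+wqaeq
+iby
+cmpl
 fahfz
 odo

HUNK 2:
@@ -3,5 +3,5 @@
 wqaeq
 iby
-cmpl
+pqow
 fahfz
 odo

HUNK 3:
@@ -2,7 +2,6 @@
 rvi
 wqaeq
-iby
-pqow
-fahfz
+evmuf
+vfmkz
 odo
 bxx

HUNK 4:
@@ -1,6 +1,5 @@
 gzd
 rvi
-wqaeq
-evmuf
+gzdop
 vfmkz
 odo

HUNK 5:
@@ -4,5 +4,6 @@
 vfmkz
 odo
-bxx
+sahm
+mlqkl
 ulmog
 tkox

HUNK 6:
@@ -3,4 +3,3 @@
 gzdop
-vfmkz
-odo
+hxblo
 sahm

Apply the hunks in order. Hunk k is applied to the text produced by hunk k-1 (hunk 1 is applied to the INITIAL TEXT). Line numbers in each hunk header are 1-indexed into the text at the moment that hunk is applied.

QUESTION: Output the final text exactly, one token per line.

Answer: gzd
rvi
gzdop
hxblo
sahm
mlqkl
ulmog
tkox

Derivation:
Hunk 1: at line 1 remove [yal] add [wqaeq,iby,cmpl] -> 10 lines: gzd rvi wqaeq iby cmpl fahfz odo bxx ulmog tkox
Hunk 2: at line 3 remove [cmpl] add [pqow] -> 10 lines: gzd rvi wqaeq iby pqow fahfz odo bxx ulmog tkox
Hunk 3: at line 2 remove [iby,pqow,fahfz] add [evmuf,vfmkz] -> 9 lines: gzd rvi wqaeq evmuf vfmkz odo bxx ulmog tkox
Hunk 4: at line 1 remove [wqaeq,evmuf] add [gzdop] -> 8 lines: gzd rvi gzdop vfmkz odo bxx ulmog tkox
Hunk 5: at line 4 remove [bxx] add [sahm,mlqkl] -> 9 lines: gzd rvi gzdop vfmkz odo sahm mlqkl ulmog tkox
Hunk 6: at line 3 remove [vfmkz,odo] add [hxblo] -> 8 lines: gzd rvi gzdop hxblo sahm mlqkl ulmog tkox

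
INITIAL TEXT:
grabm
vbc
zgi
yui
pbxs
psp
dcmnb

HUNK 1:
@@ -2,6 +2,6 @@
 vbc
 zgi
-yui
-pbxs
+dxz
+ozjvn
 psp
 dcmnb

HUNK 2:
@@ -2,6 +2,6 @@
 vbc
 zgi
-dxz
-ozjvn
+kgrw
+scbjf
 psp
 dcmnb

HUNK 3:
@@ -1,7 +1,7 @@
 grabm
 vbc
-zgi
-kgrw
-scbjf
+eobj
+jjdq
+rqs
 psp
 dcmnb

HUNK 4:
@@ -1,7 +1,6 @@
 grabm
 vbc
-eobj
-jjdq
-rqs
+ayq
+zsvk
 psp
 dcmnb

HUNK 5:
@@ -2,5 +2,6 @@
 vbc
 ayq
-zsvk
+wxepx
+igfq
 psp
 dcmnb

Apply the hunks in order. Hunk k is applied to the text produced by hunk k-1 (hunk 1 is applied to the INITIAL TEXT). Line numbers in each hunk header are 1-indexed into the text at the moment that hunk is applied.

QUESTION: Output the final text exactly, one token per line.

Hunk 1: at line 2 remove [yui,pbxs] add [dxz,ozjvn] -> 7 lines: grabm vbc zgi dxz ozjvn psp dcmnb
Hunk 2: at line 2 remove [dxz,ozjvn] add [kgrw,scbjf] -> 7 lines: grabm vbc zgi kgrw scbjf psp dcmnb
Hunk 3: at line 1 remove [zgi,kgrw,scbjf] add [eobj,jjdq,rqs] -> 7 lines: grabm vbc eobj jjdq rqs psp dcmnb
Hunk 4: at line 1 remove [eobj,jjdq,rqs] add [ayq,zsvk] -> 6 lines: grabm vbc ayq zsvk psp dcmnb
Hunk 5: at line 2 remove [zsvk] add [wxepx,igfq] -> 7 lines: grabm vbc ayq wxepx igfq psp dcmnb

Answer: grabm
vbc
ayq
wxepx
igfq
psp
dcmnb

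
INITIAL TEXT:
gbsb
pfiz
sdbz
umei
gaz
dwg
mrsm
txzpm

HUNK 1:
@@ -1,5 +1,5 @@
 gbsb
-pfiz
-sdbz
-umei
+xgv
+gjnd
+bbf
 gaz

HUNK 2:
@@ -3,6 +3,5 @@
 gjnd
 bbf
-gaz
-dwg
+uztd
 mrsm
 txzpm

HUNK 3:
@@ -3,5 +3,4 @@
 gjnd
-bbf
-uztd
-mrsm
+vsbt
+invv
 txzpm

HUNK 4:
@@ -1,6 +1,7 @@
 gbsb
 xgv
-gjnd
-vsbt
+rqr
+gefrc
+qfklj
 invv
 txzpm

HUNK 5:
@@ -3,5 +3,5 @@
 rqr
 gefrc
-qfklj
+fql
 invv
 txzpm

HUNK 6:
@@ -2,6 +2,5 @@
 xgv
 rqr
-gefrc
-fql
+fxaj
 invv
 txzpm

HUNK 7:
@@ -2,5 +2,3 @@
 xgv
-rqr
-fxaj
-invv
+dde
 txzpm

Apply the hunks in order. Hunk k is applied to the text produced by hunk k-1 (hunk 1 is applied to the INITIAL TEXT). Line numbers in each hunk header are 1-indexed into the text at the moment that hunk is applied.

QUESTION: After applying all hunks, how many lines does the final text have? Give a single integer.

Answer: 4

Derivation:
Hunk 1: at line 1 remove [pfiz,sdbz,umei] add [xgv,gjnd,bbf] -> 8 lines: gbsb xgv gjnd bbf gaz dwg mrsm txzpm
Hunk 2: at line 3 remove [gaz,dwg] add [uztd] -> 7 lines: gbsb xgv gjnd bbf uztd mrsm txzpm
Hunk 3: at line 3 remove [bbf,uztd,mrsm] add [vsbt,invv] -> 6 lines: gbsb xgv gjnd vsbt invv txzpm
Hunk 4: at line 1 remove [gjnd,vsbt] add [rqr,gefrc,qfklj] -> 7 lines: gbsb xgv rqr gefrc qfklj invv txzpm
Hunk 5: at line 3 remove [qfklj] add [fql] -> 7 lines: gbsb xgv rqr gefrc fql invv txzpm
Hunk 6: at line 2 remove [gefrc,fql] add [fxaj] -> 6 lines: gbsb xgv rqr fxaj invv txzpm
Hunk 7: at line 2 remove [rqr,fxaj,invv] add [dde] -> 4 lines: gbsb xgv dde txzpm
Final line count: 4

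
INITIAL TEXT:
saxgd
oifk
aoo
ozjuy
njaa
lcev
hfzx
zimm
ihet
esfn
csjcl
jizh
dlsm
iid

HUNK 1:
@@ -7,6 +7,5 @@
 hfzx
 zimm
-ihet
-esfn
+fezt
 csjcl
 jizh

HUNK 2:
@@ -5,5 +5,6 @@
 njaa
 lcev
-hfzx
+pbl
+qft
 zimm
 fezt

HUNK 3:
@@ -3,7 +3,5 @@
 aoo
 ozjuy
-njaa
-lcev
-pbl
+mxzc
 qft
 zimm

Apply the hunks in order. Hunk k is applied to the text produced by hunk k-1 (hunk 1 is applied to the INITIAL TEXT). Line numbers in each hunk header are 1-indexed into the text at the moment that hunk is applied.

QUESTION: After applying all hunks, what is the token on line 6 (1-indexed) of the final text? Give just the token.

Hunk 1: at line 7 remove [ihet,esfn] add [fezt] -> 13 lines: saxgd oifk aoo ozjuy njaa lcev hfzx zimm fezt csjcl jizh dlsm iid
Hunk 2: at line 5 remove [hfzx] add [pbl,qft] -> 14 lines: saxgd oifk aoo ozjuy njaa lcev pbl qft zimm fezt csjcl jizh dlsm iid
Hunk 3: at line 3 remove [njaa,lcev,pbl] add [mxzc] -> 12 lines: saxgd oifk aoo ozjuy mxzc qft zimm fezt csjcl jizh dlsm iid
Final line 6: qft

Answer: qft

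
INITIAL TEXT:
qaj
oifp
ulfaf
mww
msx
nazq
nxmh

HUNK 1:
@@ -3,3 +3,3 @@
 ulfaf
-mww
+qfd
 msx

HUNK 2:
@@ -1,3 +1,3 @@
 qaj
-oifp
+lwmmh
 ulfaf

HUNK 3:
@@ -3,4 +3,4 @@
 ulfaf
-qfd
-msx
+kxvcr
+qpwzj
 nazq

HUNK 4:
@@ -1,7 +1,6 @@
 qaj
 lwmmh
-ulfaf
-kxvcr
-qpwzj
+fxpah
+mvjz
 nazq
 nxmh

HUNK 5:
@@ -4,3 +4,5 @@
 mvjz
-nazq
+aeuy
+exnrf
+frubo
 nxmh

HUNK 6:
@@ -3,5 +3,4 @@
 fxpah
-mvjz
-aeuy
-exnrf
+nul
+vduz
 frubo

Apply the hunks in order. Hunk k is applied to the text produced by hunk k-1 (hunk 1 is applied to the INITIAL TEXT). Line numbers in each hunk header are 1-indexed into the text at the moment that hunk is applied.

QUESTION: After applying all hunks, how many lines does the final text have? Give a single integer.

Hunk 1: at line 3 remove [mww] add [qfd] -> 7 lines: qaj oifp ulfaf qfd msx nazq nxmh
Hunk 2: at line 1 remove [oifp] add [lwmmh] -> 7 lines: qaj lwmmh ulfaf qfd msx nazq nxmh
Hunk 3: at line 3 remove [qfd,msx] add [kxvcr,qpwzj] -> 7 lines: qaj lwmmh ulfaf kxvcr qpwzj nazq nxmh
Hunk 4: at line 1 remove [ulfaf,kxvcr,qpwzj] add [fxpah,mvjz] -> 6 lines: qaj lwmmh fxpah mvjz nazq nxmh
Hunk 5: at line 4 remove [nazq] add [aeuy,exnrf,frubo] -> 8 lines: qaj lwmmh fxpah mvjz aeuy exnrf frubo nxmh
Hunk 6: at line 3 remove [mvjz,aeuy,exnrf] add [nul,vduz] -> 7 lines: qaj lwmmh fxpah nul vduz frubo nxmh
Final line count: 7

Answer: 7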